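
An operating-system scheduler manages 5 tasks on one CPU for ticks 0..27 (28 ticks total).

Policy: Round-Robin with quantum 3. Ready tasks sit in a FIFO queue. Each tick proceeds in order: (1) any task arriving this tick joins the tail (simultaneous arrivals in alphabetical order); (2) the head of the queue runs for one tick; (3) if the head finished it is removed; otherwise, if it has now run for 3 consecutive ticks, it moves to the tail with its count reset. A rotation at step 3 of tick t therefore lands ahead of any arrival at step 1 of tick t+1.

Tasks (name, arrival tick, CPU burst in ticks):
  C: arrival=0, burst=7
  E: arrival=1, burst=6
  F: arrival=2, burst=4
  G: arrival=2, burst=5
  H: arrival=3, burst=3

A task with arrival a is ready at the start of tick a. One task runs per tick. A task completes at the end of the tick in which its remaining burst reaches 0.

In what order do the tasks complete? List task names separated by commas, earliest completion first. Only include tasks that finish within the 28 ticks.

t=0: queue=[C] q_used=0 → run C
t=1: queue=[C,E] q_used=1 → run C
t=2: queue=[C,E,F,G] q_used=2 → run C
t=3: queue=[E,F,G,C,H] q_used=0 → run E
t=4: queue=[E,F,G,C,H] q_used=1 → run E
t=5: queue=[E,F,G,C,H] q_used=2 → run E
t=6: queue=[F,G,C,H,E] q_used=0 → run F
t=7: queue=[F,G,C,H,E] q_used=1 → run F
t=8: queue=[F,G,C,H,E] q_used=2 → run F
t=9: queue=[G,C,H,E,F] q_used=0 → run G
t=10: queue=[G,C,H,E,F] q_used=1 → run G
t=11: queue=[G,C,H,E,F] q_used=2 → run G
t=12: queue=[C,H,E,F,G] q_used=0 → run C
t=13: queue=[C,H,E,F,G] q_used=1 → run C
t=14: queue=[C,H,E,F,G] q_used=2 → run C
t=15: queue=[H,E,F,G,C] q_used=0 → run H
t=16: queue=[H,E,F,G,C] q_used=1 → run H
t=17: queue=[H,E,F,G,C] q_used=2 → run H
t=18: queue=[E,F,G,C] q_used=0 → run E
t=19: queue=[E,F,G,C] q_used=1 → run E
t=20: queue=[E,F,G,C] q_used=2 → run E
t=21: queue=[F,G,C] q_used=0 → run F
t=22: queue=[G,C] q_used=0 → run G
t=23: queue=[G,C] q_used=1 → run G
t=24: queue=[C] q_used=0 → run C
t=25: (idle)
t=26: (idle)
t=27: (idle)

completion order = H, E, F, G, C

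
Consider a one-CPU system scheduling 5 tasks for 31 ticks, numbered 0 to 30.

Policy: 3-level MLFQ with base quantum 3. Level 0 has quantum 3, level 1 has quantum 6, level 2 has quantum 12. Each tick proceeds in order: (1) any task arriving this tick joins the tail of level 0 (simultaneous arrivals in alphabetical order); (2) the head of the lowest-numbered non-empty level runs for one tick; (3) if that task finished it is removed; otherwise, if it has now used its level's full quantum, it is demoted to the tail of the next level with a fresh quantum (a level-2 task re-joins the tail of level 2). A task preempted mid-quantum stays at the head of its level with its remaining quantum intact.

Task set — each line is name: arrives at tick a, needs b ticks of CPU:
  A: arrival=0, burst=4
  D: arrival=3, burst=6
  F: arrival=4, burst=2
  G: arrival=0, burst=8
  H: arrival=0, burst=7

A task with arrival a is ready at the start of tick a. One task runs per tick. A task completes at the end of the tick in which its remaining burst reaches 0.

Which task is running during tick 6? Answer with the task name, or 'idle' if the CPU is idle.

t=0: L0/L1/L2 = AGH/-/- → run A
t=1: L0/L1/L2 = AGH/-/- → run A
t=2: L0/L1/L2 = AGH/-/- → run A
t=3: L0/L1/L2 = GHD/A/- → run G
t=4: L0/L1/L2 = GHDF/A/- → run G
t=5: L0/L1/L2 = GHDF/A/- → run G
t=6: L0/L1/L2 = HDF/AG/- → run H
t=7: L0/L1/L2 = HDF/AG/- → run H
t=8: L0/L1/L2 = HDF/AG/- → run H
t=9: L0/L1/L2 = DF/AGH/- → run D
t=10: L0/L1/L2 = DF/AGH/- → run D
t=11: L0/L1/L2 = DF/AGH/- → run D
t=12: L0/L1/L2 = F/AGHD/- → run F
t=13: L0/L1/L2 = F/AGHD/- → run F
t=14: L0/L1/L2 = -/AGHD/- → run A
t=15: L0/L1/L2 = -/GHD/- → run G
t=16: L0/L1/L2 = -/GHD/- → run G
t=17: L0/L1/L2 = -/GHD/- → run G
t=18: L0/L1/L2 = -/GHD/- → run G
t=19: L0/L1/L2 = -/GHD/- → run G
t=20: L0/L1/L2 = -/HD/- → run H
t=21: L0/L1/L2 = -/HD/- → run H
t=22: L0/L1/L2 = -/HD/- → run H
t=23: L0/L1/L2 = -/HD/- → run H
t=24: L0/L1/L2 = -/D/- → run D
t=25: L0/L1/L2 = -/D/- → run D
t=26: L0/L1/L2 = -/D/- → run D
t=27: (idle)
t=28: (idle)
t=29: (idle)
t=30: (idle)

running at tick 6 = H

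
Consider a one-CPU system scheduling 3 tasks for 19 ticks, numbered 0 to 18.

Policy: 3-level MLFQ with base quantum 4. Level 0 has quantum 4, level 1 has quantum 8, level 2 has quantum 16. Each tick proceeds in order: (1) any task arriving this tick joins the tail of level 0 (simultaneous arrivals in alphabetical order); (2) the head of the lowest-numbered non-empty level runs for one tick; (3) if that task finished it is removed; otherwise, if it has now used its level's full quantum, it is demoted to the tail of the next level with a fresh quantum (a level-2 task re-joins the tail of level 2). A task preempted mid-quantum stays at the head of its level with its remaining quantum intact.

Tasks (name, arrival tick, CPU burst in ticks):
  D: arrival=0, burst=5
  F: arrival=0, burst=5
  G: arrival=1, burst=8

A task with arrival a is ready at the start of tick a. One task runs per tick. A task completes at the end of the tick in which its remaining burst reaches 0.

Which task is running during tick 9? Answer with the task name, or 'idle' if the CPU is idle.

t=0: L0/L1/L2 = DF/-/- → run D
t=1: L0/L1/L2 = DFG/-/- → run D
t=2: L0/L1/L2 = DFG/-/- → run D
t=3: L0/L1/L2 = DFG/-/- → run D
t=4: L0/L1/L2 = FG/D/- → run F
t=5: L0/L1/L2 = FG/D/- → run F
t=6: L0/L1/L2 = FG/D/- → run F
t=7: L0/L1/L2 = FG/D/- → run F
t=8: L0/L1/L2 = G/DF/- → run G
t=9: L0/L1/L2 = G/DF/- → run G
t=10: L0/L1/L2 = G/DF/- → run G
t=11: L0/L1/L2 = G/DF/- → run G
t=12: L0/L1/L2 = -/DFG/- → run D
t=13: L0/L1/L2 = -/FG/- → run F
t=14: L0/L1/L2 = -/G/- → run G
t=15: L0/L1/L2 = -/G/- → run G
t=16: L0/L1/L2 = -/G/- → run G
t=17: L0/L1/L2 = -/G/- → run G
t=18: (idle)

running at tick 9 = G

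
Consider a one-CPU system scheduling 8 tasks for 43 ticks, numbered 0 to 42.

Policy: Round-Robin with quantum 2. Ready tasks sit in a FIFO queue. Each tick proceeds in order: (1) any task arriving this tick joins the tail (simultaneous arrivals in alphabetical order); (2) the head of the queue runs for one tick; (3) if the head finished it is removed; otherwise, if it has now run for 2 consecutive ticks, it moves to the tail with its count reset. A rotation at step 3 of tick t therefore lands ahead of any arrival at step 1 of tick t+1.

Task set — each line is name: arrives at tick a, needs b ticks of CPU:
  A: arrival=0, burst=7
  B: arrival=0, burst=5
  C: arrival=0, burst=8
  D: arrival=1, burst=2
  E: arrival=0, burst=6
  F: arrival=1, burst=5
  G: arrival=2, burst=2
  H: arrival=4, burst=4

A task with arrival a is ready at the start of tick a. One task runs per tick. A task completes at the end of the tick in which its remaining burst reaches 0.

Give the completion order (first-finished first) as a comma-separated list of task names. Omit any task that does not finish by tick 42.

t=0: queue=[A,B,C,E] q_used=0 → run A
t=1: queue=[A,B,C,E,D,F] q_used=1 → run A
t=2: queue=[B,C,E,D,F,A,G] q_used=0 → run B
t=3: queue=[B,C,E,D,F,A,G] q_used=1 → run B
t=4: queue=[C,E,D,F,A,G,B,H] q_used=0 → run C
t=5: queue=[C,E,D,F,A,G,B,H] q_used=1 → run C
t=6: queue=[E,D,F,A,G,B,H,C] q_used=0 → run E
t=7: queue=[E,D,F,A,G,B,H,C] q_used=1 → run E
t=8: queue=[D,F,A,G,B,H,C,E] q_used=0 → run D
t=9: queue=[D,F,A,G,B,H,C,E] q_used=1 → run D
t=10: queue=[F,A,G,B,H,C,E] q_used=0 → run F
t=11: queue=[F,A,G,B,H,C,E] q_used=1 → run F
t=12: queue=[A,G,B,H,C,E,F] q_used=0 → run A
t=13: queue=[A,G,B,H,C,E,F] q_used=1 → run A
t=14: queue=[G,B,H,C,E,F,A] q_used=0 → run G
t=15: queue=[G,B,H,C,E,F,A] q_used=1 → run G
t=16: queue=[B,H,C,E,F,A] q_used=0 → run B
t=17: queue=[B,H,C,E,F,A] q_used=1 → run B
t=18: queue=[H,C,E,F,A,B] q_used=0 → run H
t=19: queue=[H,C,E,F,A,B] q_used=1 → run H
t=20: queue=[C,E,F,A,B,H] q_used=0 → run C
t=21: queue=[C,E,F,A,B,H] q_used=1 → run C
t=22: queue=[E,F,A,B,H,C] q_used=0 → run E
t=23: queue=[E,F,A,B,H,C] q_used=1 → run E
t=24: queue=[F,A,B,H,C,E] q_used=0 → run F
t=25: queue=[F,A,B,H,C,E] q_used=1 → run F
t=26: queue=[A,B,H,C,E,F] q_used=0 → run A
t=27: queue=[A,B,H,C,E,F] q_used=1 → run A
t=28: queue=[B,H,C,E,F,A] q_used=0 → run B
t=29: queue=[H,C,E,F,A] q_used=0 → run H
t=30: queue=[H,C,E,F,A] q_used=1 → run H
t=31: queue=[C,E,F,A] q_used=0 → run C
t=32: queue=[C,E,F,A] q_used=1 → run C
t=33: queue=[E,F,A,C] q_used=0 → run E
t=34: queue=[E,F,A,C] q_used=1 → run E
t=35: queue=[F,A,C] q_used=0 → run F
t=36: queue=[A,C] q_used=0 → run A
t=37: queue=[C] q_used=0 → run C
t=38: queue=[C] q_used=1 → run C
t=39: (idle)
t=40: (idle)
t=41: (idle)
t=42: (idle)

completion order = D, G, B, H, E, F, A, C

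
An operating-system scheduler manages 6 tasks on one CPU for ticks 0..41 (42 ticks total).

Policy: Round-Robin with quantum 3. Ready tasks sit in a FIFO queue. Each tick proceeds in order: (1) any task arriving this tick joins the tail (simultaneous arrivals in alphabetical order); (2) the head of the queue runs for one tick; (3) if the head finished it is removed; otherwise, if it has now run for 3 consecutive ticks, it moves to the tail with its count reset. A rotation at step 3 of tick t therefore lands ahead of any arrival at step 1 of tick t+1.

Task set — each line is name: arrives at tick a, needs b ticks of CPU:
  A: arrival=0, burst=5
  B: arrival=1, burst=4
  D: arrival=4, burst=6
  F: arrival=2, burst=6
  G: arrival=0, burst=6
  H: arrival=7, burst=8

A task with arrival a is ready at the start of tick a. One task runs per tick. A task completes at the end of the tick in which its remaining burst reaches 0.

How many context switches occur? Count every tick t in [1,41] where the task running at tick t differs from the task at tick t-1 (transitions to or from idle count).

t=0: queue=[A,G] q_used=0 → run A
t=1: queue=[A,G,B] q_used=1 → run A
t=2: queue=[A,G,B,F] q_used=2 → run A
t=3: queue=[G,B,F,A] q_used=0 → run G
t=4: queue=[G,B,F,A,D] q_used=1 → run G
t=5: queue=[G,B,F,A,D] q_used=2 → run G
t=6: queue=[B,F,A,D,G] q_used=0 → run B
t=7: queue=[B,F,A,D,G,H] q_used=1 → run B
t=8: queue=[B,F,A,D,G,H] q_used=2 → run B
t=9: queue=[F,A,D,G,H,B] q_used=0 → run F
t=10: queue=[F,A,D,G,H,B] q_used=1 → run F
t=11: queue=[F,A,D,G,H,B] q_used=2 → run F
t=12: queue=[A,D,G,H,B,F] q_used=0 → run A
t=13: queue=[A,D,G,H,B,F] q_used=1 → run A
t=14: queue=[D,G,H,B,F] q_used=0 → run D
t=15: queue=[D,G,H,B,F] q_used=1 → run D
t=16: queue=[D,G,H,B,F] q_used=2 → run D
t=17: queue=[G,H,B,F,D] q_used=0 → run G
t=18: queue=[G,H,B,F,D] q_used=1 → run G
t=19: queue=[G,H,B,F,D] q_used=2 → run G
t=20: queue=[H,B,F,D] q_used=0 → run H
t=21: queue=[H,B,F,D] q_used=1 → run H
t=22: queue=[H,B,F,D] q_used=2 → run H
t=23: queue=[B,F,D,H] q_used=0 → run B
t=24: queue=[F,D,H] q_used=0 → run F
t=25: queue=[F,D,H] q_used=1 → run F
t=26: queue=[F,D,H] q_used=2 → run F
t=27: queue=[D,H] q_used=0 → run D
t=28: queue=[D,H] q_used=1 → run D
t=29: queue=[D,H] q_used=2 → run D
t=30: queue=[H] q_used=0 → run H
t=31: queue=[H] q_used=1 → run H
t=32: queue=[H] q_used=2 → run H
t=33: queue=[H] q_used=0 → run H
t=34: queue=[H] q_used=1 → run H
t=35: (idle)
t=36: (idle)
t=37: (idle)
t=38: (idle)
t=39: (idle)
t=40: (idle)
t=41: (idle)

context switches = 12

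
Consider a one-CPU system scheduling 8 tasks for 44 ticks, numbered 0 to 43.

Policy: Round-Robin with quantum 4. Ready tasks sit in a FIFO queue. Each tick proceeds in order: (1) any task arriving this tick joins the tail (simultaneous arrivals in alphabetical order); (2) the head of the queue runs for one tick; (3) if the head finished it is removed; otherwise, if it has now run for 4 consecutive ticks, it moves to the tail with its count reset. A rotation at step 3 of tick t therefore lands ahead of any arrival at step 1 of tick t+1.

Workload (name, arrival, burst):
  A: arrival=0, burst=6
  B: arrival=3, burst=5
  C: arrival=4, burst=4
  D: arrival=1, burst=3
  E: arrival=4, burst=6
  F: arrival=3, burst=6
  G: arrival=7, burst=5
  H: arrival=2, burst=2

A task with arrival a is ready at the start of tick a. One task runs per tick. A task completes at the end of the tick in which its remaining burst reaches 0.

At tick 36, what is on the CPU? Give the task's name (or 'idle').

t=0: queue=[A] q_used=0 → run A
t=1: queue=[A,D] q_used=1 → run A
t=2: queue=[A,D,H] q_used=2 → run A
t=3: queue=[A,D,H,B,F] q_used=3 → run A
t=4: queue=[D,H,B,F,A,C,E] q_used=0 → run D
t=5: queue=[D,H,B,F,A,C,E] q_used=1 → run D
t=6: queue=[D,H,B,F,A,C,E] q_used=2 → run D
t=7: queue=[H,B,F,A,C,E,G] q_used=0 → run H
t=8: queue=[H,B,F,A,C,E,G] q_used=1 → run H
t=9: queue=[B,F,A,C,E,G] q_used=0 → run B
t=10: queue=[B,F,A,C,E,G] q_used=1 → run B
t=11: queue=[B,F,A,C,E,G] q_used=2 → run B
t=12: queue=[B,F,A,C,E,G] q_used=3 → run B
t=13: queue=[F,A,C,E,G,B] q_used=0 → run F
t=14: queue=[F,A,C,E,G,B] q_used=1 → run F
t=15: queue=[F,A,C,E,G,B] q_used=2 → run F
t=16: queue=[F,A,C,E,G,B] q_used=3 → run F
t=17: queue=[A,C,E,G,B,F] q_used=0 → run A
t=18: queue=[A,C,E,G,B,F] q_used=1 → run A
t=19: queue=[C,E,G,B,F] q_used=0 → run C
t=20: queue=[C,E,G,B,F] q_used=1 → run C
t=21: queue=[C,E,G,B,F] q_used=2 → run C
t=22: queue=[C,E,G,B,F] q_used=3 → run C
t=23: queue=[E,G,B,F] q_used=0 → run E
t=24: queue=[E,G,B,F] q_used=1 → run E
t=25: queue=[E,G,B,F] q_used=2 → run E
t=26: queue=[E,G,B,F] q_used=3 → run E
t=27: queue=[G,B,F,E] q_used=0 → run G
t=28: queue=[G,B,F,E] q_used=1 → run G
t=29: queue=[G,B,F,E] q_used=2 → run G
t=30: queue=[G,B,F,E] q_used=3 → run G
t=31: queue=[B,F,E,G] q_used=0 → run B
t=32: queue=[F,E,G] q_used=0 → run F
t=33: queue=[F,E,G] q_used=1 → run F
t=34: queue=[E,G] q_used=0 → run E
t=35: queue=[E,G] q_used=1 → run E
t=36: queue=[G] q_used=0 → run G
t=37: (idle)
t=38: (idle)
t=39: (idle)
t=40: (idle)
t=41: (idle)
t=42: (idle)
t=43: (idle)

running at tick 36 = G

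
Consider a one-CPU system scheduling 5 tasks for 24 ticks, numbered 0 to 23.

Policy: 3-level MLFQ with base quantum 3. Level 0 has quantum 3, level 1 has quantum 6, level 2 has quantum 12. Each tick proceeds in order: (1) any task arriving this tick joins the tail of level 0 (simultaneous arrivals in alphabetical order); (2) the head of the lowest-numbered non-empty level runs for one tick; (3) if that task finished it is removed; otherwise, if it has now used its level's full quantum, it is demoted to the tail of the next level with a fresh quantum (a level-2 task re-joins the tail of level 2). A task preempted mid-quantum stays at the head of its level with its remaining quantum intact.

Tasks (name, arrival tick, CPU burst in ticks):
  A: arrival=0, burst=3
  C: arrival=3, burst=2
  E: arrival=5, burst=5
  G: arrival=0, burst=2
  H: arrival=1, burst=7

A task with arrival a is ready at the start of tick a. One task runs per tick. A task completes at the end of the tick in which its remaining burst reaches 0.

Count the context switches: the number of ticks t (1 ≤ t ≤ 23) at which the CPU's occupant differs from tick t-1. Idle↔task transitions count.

context switches = 7

t=0: L0/L1/L2 = AG/-/- → run A
t=1: L0/L1/L2 = AGH/-/- → run A
t=2: L0/L1/L2 = AGH/-/- → run A
t=3: L0/L1/L2 = GHC/-/- → run G
t=4: L0/L1/L2 = GHC/-/- → run G
t=5: L0/L1/L2 = HCE/-/- → run H
t=6: L0/L1/L2 = HCE/-/- → run H
t=7: L0/L1/L2 = HCE/-/- → run H
t=8: L0/L1/L2 = CE/H/- → run C
t=9: L0/L1/L2 = CE/H/- → run C
t=10: L0/L1/L2 = E/H/- → run E
t=11: L0/L1/L2 = E/H/- → run E
t=12: L0/L1/L2 = E/H/- → run E
t=13: L0/L1/L2 = -/HE/- → run H
t=14: L0/L1/L2 = -/HE/- → run H
t=15: L0/L1/L2 = -/HE/- → run H
t=16: L0/L1/L2 = -/HE/- → run H
t=17: L0/L1/L2 = -/E/- → run E
t=18: L0/L1/L2 = -/E/- → run E
t=19: (idle)
t=20: (idle)
t=21: (idle)
t=22: (idle)
t=23: (idle)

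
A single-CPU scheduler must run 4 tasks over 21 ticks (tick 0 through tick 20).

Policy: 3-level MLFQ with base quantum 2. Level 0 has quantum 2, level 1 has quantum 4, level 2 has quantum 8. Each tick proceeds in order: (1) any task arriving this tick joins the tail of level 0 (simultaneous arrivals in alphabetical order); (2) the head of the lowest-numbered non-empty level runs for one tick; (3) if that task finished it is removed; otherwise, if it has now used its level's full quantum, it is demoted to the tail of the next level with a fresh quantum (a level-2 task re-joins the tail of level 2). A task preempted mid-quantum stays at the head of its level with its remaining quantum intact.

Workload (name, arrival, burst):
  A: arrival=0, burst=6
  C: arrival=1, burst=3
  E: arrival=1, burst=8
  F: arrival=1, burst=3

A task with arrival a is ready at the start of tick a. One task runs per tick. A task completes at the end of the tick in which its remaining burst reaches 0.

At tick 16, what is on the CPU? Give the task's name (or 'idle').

t=0: L0/L1/L2 = A/-/- → run A
t=1: L0/L1/L2 = ACEF/-/- → run A
t=2: L0/L1/L2 = CEF/A/- → run C
t=3: L0/L1/L2 = CEF/A/- → run C
t=4: L0/L1/L2 = EF/AC/- → run E
t=5: L0/L1/L2 = EF/AC/- → run E
t=6: L0/L1/L2 = F/ACE/- → run F
t=7: L0/L1/L2 = F/ACE/- → run F
t=8: L0/L1/L2 = -/ACEF/- → run A
t=9: L0/L1/L2 = -/ACEF/- → run A
t=10: L0/L1/L2 = -/ACEF/- → run A
t=11: L0/L1/L2 = -/ACEF/- → run A
t=12: L0/L1/L2 = -/CEF/- → run C
t=13: L0/L1/L2 = -/EF/- → run E
t=14: L0/L1/L2 = -/EF/- → run E
t=15: L0/L1/L2 = -/EF/- → run E
t=16: L0/L1/L2 = -/EF/- → run E
t=17: L0/L1/L2 = -/F/E → run F
t=18: L0/L1/L2 = -/-/E → run E
t=19: L0/L1/L2 = -/-/E → run E
t=20: (idle)

running at tick 16 = E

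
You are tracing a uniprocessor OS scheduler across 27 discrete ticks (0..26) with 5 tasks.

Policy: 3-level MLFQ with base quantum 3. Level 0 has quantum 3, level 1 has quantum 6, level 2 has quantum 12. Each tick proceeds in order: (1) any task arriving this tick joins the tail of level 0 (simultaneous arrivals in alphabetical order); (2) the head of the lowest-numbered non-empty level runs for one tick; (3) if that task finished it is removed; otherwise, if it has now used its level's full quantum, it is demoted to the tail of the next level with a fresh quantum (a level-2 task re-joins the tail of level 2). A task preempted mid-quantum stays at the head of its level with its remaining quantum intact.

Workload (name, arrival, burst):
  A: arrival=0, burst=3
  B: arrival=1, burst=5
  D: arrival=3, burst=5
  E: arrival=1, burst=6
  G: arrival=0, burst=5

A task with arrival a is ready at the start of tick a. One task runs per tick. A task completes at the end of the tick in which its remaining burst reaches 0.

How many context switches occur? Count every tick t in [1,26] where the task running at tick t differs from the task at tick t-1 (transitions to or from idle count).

context switches = 9

t=0: L0/L1/L2 = AG/-/- → run A
t=1: L0/L1/L2 = AGBE/-/- → run A
t=2: L0/L1/L2 = AGBE/-/- → run A
t=3: L0/L1/L2 = GBED/-/- → run G
t=4: L0/L1/L2 = GBED/-/- → run G
t=5: L0/L1/L2 = GBED/-/- → run G
t=6: L0/L1/L2 = BED/G/- → run B
t=7: L0/L1/L2 = BED/G/- → run B
t=8: L0/L1/L2 = BED/G/- → run B
t=9: L0/L1/L2 = ED/GB/- → run E
t=10: L0/L1/L2 = ED/GB/- → run E
t=11: L0/L1/L2 = ED/GB/- → run E
t=12: L0/L1/L2 = D/GBE/- → run D
t=13: L0/L1/L2 = D/GBE/- → run D
t=14: L0/L1/L2 = D/GBE/- → run D
t=15: L0/L1/L2 = -/GBED/- → run G
t=16: L0/L1/L2 = -/GBED/- → run G
t=17: L0/L1/L2 = -/BED/- → run B
t=18: L0/L1/L2 = -/BED/- → run B
t=19: L0/L1/L2 = -/ED/- → run E
t=20: L0/L1/L2 = -/ED/- → run E
t=21: L0/L1/L2 = -/ED/- → run E
t=22: L0/L1/L2 = -/D/- → run D
t=23: L0/L1/L2 = -/D/- → run D
t=24: (idle)
t=25: (idle)
t=26: (idle)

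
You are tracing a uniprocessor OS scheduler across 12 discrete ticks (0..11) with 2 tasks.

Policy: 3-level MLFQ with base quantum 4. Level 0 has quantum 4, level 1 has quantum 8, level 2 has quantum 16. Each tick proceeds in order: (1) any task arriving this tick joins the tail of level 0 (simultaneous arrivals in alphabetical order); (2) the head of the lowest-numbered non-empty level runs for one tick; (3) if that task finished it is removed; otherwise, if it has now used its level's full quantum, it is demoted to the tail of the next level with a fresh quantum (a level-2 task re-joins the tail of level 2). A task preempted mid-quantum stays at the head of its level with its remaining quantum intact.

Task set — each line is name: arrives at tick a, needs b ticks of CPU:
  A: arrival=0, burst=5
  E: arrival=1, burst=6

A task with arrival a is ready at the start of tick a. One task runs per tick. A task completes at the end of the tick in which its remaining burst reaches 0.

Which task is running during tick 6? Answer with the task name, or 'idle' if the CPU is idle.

running at tick 6 = E

t=0: L0/L1/L2 = A/-/- → run A
t=1: L0/L1/L2 = AE/-/- → run A
t=2: L0/L1/L2 = AE/-/- → run A
t=3: L0/L1/L2 = AE/-/- → run A
t=4: L0/L1/L2 = E/A/- → run E
t=5: L0/L1/L2 = E/A/- → run E
t=6: L0/L1/L2 = E/A/- → run E
t=7: L0/L1/L2 = E/A/- → run E
t=8: L0/L1/L2 = -/AE/- → run A
t=9: L0/L1/L2 = -/E/- → run E
t=10: L0/L1/L2 = -/E/- → run E
t=11: (idle)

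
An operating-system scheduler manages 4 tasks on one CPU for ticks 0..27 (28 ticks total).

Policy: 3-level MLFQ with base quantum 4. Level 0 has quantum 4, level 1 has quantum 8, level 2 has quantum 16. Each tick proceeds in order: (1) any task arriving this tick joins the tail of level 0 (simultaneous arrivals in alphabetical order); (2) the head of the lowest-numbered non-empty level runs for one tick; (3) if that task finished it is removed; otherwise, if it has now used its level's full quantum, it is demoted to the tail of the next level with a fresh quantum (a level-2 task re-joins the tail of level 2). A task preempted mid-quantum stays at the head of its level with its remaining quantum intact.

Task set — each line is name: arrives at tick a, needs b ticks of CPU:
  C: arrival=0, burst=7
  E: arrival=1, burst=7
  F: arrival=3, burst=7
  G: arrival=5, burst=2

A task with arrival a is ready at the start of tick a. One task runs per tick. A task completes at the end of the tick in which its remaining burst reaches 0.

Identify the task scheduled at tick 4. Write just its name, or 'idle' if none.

t=0: L0/L1/L2 = C/-/- → run C
t=1: L0/L1/L2 = CE/-/- → run C
t=2: L0/L1/L2 = CE/-/- → run C
t=3: L0/L1/L2 = CEF/-/- → run C
t=4: L0/L1/L2 = EF/C/- → run E
t=5: L0/L1/L2 = EFG/C/- → run E
t=6: L0/L1/L2 = EFG/C/- → run E
t=7: L0/L1/L2 = EFG/C/- → run E
t=8: L0/L1/L2 = FG/CE/- → run F
t=9: L0/L1/L2 = FG/CE/- → run F
t=10: L0/L1/L2 = FG/CE/- → run F
t=11: L0/L1/L2 = FG/CE/- → run F
t=12: L0/L1/L2 = G/CEF/- → run G
t=13: L0/L1/L2 = G/CEF/- → run G
t=14: L0/L1/L2 = -/CEF/- → run C
t=15: L0/L1/L2 = -/CEF/- → run C
t=16: L0/L1/L2 = -/CEF/- → run C
t=17: L0/L1/L2 = -/EF/- → run E
t=18: L0/L1/L2 = -/EF/- → run E
t=19: L0/L1/L2 = -/EF/- → run E
t=20: L0/L1/L2 = -/F/- → run F
t=21: L0/L1/L2 = -/F/- → run F
t=22: L0/L1/L2 = -/F/- → run F
t=23: (idle)
t=24: (idle)
t=25: (idle)
t=26: (idle)
t=27: (idle)

running at tick 4 = E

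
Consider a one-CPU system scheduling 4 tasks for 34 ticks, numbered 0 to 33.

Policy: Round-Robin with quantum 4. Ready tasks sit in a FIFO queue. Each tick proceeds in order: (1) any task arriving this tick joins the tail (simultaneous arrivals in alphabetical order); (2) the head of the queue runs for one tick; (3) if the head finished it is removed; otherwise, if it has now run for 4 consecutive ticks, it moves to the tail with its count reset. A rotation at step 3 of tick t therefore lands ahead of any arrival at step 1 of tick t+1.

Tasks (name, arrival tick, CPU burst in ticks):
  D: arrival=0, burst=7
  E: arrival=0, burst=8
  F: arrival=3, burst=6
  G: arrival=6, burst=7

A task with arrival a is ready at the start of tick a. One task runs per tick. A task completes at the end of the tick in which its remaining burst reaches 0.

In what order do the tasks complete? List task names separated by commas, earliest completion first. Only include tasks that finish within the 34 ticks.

completion order = D, E, F, G

t=0: queue=[D,E] q_used=0 → run D
t=1: queue=[D,E] q_used=1 → run D
t=2: queue=[D,E] q_used=2 → run D
t=3: queue=[D,E,F] q_used=3 → run D
t=4: queue=[E,F,D] q_used=0 → run E
t=5: queue=[E,F,D] q_used=1 → run E
t=6: queue=[E,F,D,G] q_used=2 → run E
t=7: queue=[E,F,D,G] q_used=3 → run E
t=8: queue=[F,D,G,E] q_used=0 → run F
t=9: queue=[F,D,G,E] q_used=1 → run F
t=10: queue=[F,D,G,E] q_used=2 → run F
t=11: queue=[F,D,G,E] q_used=3 → run F
t=12: queue=[D,G,E,F] q_used=0 → run D
t=13: queue=[D,G,E,F] q_used=1 → run D
t=14: queue=[D,G,E,F] q_used=2 → run D
t=15: queue=[G,E,F] q_used=0 → run G
t=16: queue=[G,E,F] q_used=1 → run G
t=17: queue=[G,E,F] q_used=2 → run G
t=18: queue=[G,E,F] q_used=3 → run G
t=19: queue=[E,F,G] q_used=0 → run E
t=20: queue=[E,F,G] q_used=1 → run E
t=21: queue=[E,F,G] q_used=2 → run E
t=22: queue=[E,F,G] q_used=3 → run E
t=23: queue=[F,G] q_used=0 → run F
t=24: queue=[F,G] q_used=1 → run F
t=25: queue=[G] q_used=0 → run G
t=26: queue=[G] q_used=1 → run G
t=27: queue=[G] q_used=2 → run G
t=28: (idle)
t=29: (idle)
t=30: (idle)
t=31: (idle)
t=32: (idle)
t=33: (idle)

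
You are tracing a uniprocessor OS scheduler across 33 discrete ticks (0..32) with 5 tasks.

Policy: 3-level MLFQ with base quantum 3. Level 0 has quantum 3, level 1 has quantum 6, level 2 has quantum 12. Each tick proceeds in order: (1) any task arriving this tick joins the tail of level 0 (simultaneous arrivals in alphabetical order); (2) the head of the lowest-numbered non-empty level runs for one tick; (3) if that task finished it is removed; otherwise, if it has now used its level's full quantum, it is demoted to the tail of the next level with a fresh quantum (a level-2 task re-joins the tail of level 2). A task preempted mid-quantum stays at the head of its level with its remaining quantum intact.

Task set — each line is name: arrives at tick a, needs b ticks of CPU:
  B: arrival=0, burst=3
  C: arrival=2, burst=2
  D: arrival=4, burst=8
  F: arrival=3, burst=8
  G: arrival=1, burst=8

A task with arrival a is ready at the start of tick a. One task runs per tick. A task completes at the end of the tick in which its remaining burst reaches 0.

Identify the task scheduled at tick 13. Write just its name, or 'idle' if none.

t=0: L0/L1/L2 = B/-/- → run B
t=1: L0/L1/L2 = BG/-/- → run B
t=2: L0/L1/L2 = BGC/-/- → run B
t=3: L0/L1/L2 = GCF/-/- → run G
t=4: L0/L1/L2 = GCFD/-/- → run G
t=5: L0/L1/L2 = GCFD/-/- → run G
t=6: L0/L1/L2 = CFD/G/- → run C
t=7: L0/L1/L2 = CFD/G/- → run C
t=8: L0/L1/L2 = FD/G/- → run F
t=9: L0/L1/L2 = FD/G/- → run F
t=10: L0/L1/L2 = FD/G/- → run F
t=11: L0/L1/L2 = D/GF/- → run D
t=12: L0/L1/L2 = D/GF/- → run D
t=13: L0/L1/L2 = D/GF/- → run D
t=14: L0/L1/L2 = -/GFD/- → run G
t=15: L0/L1/L2 = -/GFD/- → run G
t=16: L0/L1/L2 = -/GFD/- → run G
t=17: L0/L1/L2 = -/GFD/- → run G
t=18: L0/L1/L2 = -/GFD/- → run G
t=19: L0/L1/L2 = -/FD/- → run F
t=20: L0/L1/L2 = -/FD/- → run F
t=21: L0/L1/L2 = -/FD/- → run F
t=22: L0/L1/L2 = -/FD/- → run F
t=23: L0/L1/L2 = -/FD/- → run F
t=24: L0/L1/L2 = -/D/- → run D
t=25: L0/L1/L2 = -/D/- → run D
t=26: L0/L1/L2 = -/D/- → run D
t=27: L0/L1/L2 = -/D/- → run D
t=28: L0/L1/L2 = -/D/- → run D
t=29: (idle)
t=30: (idle)
t=31: (idle)
t=32: (idle)

running at tick 13 = D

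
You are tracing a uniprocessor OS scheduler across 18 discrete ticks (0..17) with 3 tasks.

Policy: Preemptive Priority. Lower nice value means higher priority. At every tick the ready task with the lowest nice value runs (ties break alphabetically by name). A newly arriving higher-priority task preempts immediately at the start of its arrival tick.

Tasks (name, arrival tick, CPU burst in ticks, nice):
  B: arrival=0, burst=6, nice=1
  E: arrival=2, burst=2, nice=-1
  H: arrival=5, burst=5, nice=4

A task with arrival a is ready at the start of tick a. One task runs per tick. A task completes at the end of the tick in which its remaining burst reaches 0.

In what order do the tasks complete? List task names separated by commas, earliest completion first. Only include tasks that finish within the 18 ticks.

t=0: ready={B} → run B
t=1: ready={B} → run B
t=2: ready={B,E} → run E
t=3: ready={B,E} → run E
t=4: ready={B} → run B
t=5: ready={B,H} → run B
t=6: ready={B,H} → run B
t=7: ready={B,H} → run B
t=8: ready={H} → run H
t=9: ready={H} → run H
t=10: ready={H} → run H
t=11: ready={H} → run H
t=12: ready={H} → run H
t=13: (idle)
t=14: (idle)
t=15: (idle)
t=16: (idle)
t=17: (idle)

completion order = E, B, H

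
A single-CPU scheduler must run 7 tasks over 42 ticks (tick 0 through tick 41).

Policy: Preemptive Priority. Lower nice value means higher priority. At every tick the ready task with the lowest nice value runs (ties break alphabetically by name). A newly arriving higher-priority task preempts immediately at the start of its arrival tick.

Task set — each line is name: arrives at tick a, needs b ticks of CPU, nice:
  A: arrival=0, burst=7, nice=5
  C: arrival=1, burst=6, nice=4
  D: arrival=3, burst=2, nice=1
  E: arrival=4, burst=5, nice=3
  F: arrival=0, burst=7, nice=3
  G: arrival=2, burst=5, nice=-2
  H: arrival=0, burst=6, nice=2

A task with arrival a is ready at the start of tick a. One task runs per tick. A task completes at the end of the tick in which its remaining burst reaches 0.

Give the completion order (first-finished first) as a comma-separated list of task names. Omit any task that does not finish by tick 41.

t=0: ready={A,F,H} → run H
t=1: ready={A,C,F,H} → run H
t=2: ready={A,C,F,G,H} → run G
t=3: ready={A,C,D,F,G,H} → run G
t=4: ready={A,C,D,E,F,G,H} → run G
t=5: ready={A,C,D,E,F,G,H} → run G
t=6: ready={A,C,D,E,F,G,H} → run G
t=7: ready={A,C,D,E,F,H} → run D
t=8: ready={A,C,D,E,F,H} → run D
t=9: ready={A,C,E,F,H} → run H
t=10: ready={A,C,E,F,H} → run H
t=11: ready={A,C,E,F,H} → run H
t=12: ready={A,C,E,F,H} → run H
t=13: ready={A,C,E,F} → run E
t=14: ready={A,C,E,F} → run E
t=15: ready={A,C,E,F} → run E
t=16: ready={A,C,E,F} → run E
t=17: ready={A,C,E,F} → run E
t=18: ready={A,C,F} → run F
t=19: ready={A,C,F} → run F
t=20: ready={A,C,F} → run F
t=21: ready={A,C,F} → run F
t=22: ready={A,C,F} → run F
t=23: ready={A,C,F} → run F
t=24: ready={A,C,F} → run F
t=25: ready={A,C} → run C
t=26: ready={A,C} → run C
t=27: ready={A,C} → run C
t=28: ready={A,C} → run C
t=29: ready={A,C} → run C
t=30: ready={A,C} → run C
t=31: ready={A} → run A
t=32: ready={A} → run A
t=33: ready={A} → run A
t=34: ready={A} → run A
t=35: ready={A} → run A
t=36: ready={A} → run A
t=37: ready={A} → run A
t=38: (idle)
t=39: (idle)
t=40: (idle)
t=41: (idle)

completion order = G, D, H, E, F, C, A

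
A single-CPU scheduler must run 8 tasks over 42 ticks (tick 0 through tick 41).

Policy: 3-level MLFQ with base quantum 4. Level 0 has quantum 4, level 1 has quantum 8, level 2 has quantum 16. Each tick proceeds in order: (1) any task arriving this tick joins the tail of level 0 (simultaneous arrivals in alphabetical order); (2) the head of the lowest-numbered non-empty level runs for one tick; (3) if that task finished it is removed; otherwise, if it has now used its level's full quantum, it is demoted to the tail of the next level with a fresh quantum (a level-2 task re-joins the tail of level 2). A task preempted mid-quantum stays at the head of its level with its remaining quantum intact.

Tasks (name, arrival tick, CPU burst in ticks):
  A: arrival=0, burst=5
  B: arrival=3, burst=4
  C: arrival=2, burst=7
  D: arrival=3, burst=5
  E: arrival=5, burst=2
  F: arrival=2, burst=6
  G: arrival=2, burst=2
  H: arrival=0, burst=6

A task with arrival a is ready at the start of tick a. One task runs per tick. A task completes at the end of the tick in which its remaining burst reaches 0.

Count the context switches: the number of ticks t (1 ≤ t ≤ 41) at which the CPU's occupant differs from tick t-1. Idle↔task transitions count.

t=0: L0/L1/L2 = AH/-/- → run A
t=1: L0/L1/L2 = AH/-/- → run A
t=2: L0/L1/L2 = AHCFG/-/- → run A
t=3: L0/L1/L2 = AHCFGBD/-/- → run A
t=4: L0/L1/L2 = HCFGBD/A/- → run H
t=5: L0/L1/L2 = HCFGBDE/A/- → run H
t=6: L0/L1/L2 = HCFGBDE/A/- → run H
t=7: L0/L1/L2 = HCFGBDE/A/- → run H
t=8: L0/L1/L2 = CFGBDE/AH/- → run C
t=9: L0/L1/L2 = CFGBDE/AH/- → run C
t=10: L0/L1/L2 = CFGBDE/AH/- → run C
t=11: L0/L1/L2 = CFGBDE/AH/- → run C
t=12: L0/L1/L2 = FGBDE/AHC/- → run F
t=13: L0/L1/L2 = FGBDE/AHC/- → run F
t=14: L0/L1/L2 = FGBDE/AHC/- → run F
t=15: L0/L1/L2 = FGBDE/AHC/- → run F
t=16: L0/L1/L2 = GBDE/AHCF/- → run G
t=17: L0/L1/L2 = GBDE/AHCF/- → run G
t=18: L0/L1/L2 = BDE/AHCF/- → run B
t=19: L0/L1/L2 = BDE/AHCF/- → run B
t=20: L0/L1/L2 = BDE/AHCF/- → run B
t=21: L0/L1/L2 = BDE/AHCF/- → run B
t=22: L0/L1/L2 = DE/AHCF/- → run D
t=23: L0/L1/L2 = DE/AHCF/- → run D
t=24: L0/L1/L2 = DE/AHCF/- → run D
t=25: L0/L1/L2 = DE/AHCF/- → run D
t=26: L0/L1/L2 = E/AHCFD/- → run E
t=27: L0/L1/L2 = E/AHCFD/- → run E
t=28: L0/L1/L2 = -/AHCFD/- → run A
t=29: L0/L1/L2 = -/HCFD/- → run H
t=30: L0/L1/L2 = -/HCFD/- → run H
t=31: L0/L1/L2 = -/CFD/- → run C
t=32: L0/L1/L2 = -/CFD/- → run C
t=33: L0/L1/L2 = -/CFD/- → run C
t=34: L0/L1/L2 = -/FD/- → run F
t=35: L0/L1/L2 = -/FD/- → run F
t=36: L0/L1/L2 = -/D/- → run D
t=37: (idle)
t=38: (idle)
t=39: (idle)
t=40: (idle)
t=41: (idle)

context switches = 13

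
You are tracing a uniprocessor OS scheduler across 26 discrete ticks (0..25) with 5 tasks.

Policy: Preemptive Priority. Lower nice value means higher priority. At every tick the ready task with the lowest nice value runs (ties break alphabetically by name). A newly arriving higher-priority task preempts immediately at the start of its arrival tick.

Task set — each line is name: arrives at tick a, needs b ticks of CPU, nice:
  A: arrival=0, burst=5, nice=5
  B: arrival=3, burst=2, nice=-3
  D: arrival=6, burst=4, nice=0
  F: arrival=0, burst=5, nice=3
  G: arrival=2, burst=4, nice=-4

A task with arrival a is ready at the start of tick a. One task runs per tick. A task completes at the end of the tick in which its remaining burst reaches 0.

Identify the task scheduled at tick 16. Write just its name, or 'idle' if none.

running at tick 16 = A

t=0: ready={A,F} → run F
t=1: ready={A,F} → run F
t=2: ready={A,F,G} → run G
t=3: ready={A,B,F,G} → run G
t=4: ready={A,B,F,G} → run G
t=5: ready={A,B,F,G} → run G
t=6: ready={A,B,D,F} → run B
t=7: ready={A,B,D,F} → run B
t=8: ready={A,D,F} → run D
t=9: ready={A,D,F} → run D
t=10: ready={A,D,F} → run D
t=11: ready={A,D,F} → run D
t=12: ready={A,F} → run F
t=13: ready={A,F} → run F
t=14: ready={A,F} → run F
t=15: ready={A} → run A
t=16: ready={A} → run A
t=17: ready={A} → run A
t=18: ready={A} → run A
t=19: ready={A} → run A
t=20: (idle)
t=21: (idle)
t=22: (idle)
t=23: (idle)
t=24: (idle)
t=25: (idle)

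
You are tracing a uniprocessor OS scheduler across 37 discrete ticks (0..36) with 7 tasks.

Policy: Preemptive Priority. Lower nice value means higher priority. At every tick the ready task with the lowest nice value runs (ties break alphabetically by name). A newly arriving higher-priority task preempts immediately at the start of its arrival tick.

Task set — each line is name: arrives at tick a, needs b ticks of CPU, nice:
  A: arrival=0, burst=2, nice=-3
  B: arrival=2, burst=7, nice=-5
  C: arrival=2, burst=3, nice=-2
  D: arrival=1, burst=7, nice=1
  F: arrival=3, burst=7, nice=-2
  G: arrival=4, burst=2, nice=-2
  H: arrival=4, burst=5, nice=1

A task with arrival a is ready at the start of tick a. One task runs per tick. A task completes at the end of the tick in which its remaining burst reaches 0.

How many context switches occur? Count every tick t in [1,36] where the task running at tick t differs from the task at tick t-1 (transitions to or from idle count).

t=0: ready={A} → run A
t=1: ready={A,D} → run A
t=2: ready={B,C,D} → run B
t=3: ready={B,C,D,F} → run B
t=4: ready={B,C,D,F,G,H} → run B
t=5: ready={B,C,D,F,G,H} → run B
t=6: ready={B,C,D,F,G,H} → run B
t=7: ready={B,C,D,F,G,H} → run B
t=8: ready={B,C,D,F,G,H} → run B
t=9: ready={C,D,F,G,H} → run C
t=10: ready={C,D,F,G,H} → run C
t=11: ready={C,D,F,G,H} → run C
t=12: ready={D,F,G,H} → run F
t=13: ready={D,F,G,H} → run F
t=14: ready={D,F,G,H} → run F
t=15: ready={D,F,G,H} → run F
t=16: ready={D,F,G,H} → run F
t=17: ready={D,F,G,H} → run F
t=18: ready={D,F,G,H} → run F
t=19: ready={D,G,H} → run G
t=20: ready={D,G,H} → run G
t=21: ready={D,H} → run D
t=22: ready={D,H} → run D
t=23: ready={D,H} → run D
t=24: ready={D,H} → run D
t=25: ready={D,H} → run D
t=26: ready={D,H} → run D
t=27: ready={D,H} → run D
t=28: ready={H} → run H
t=29: ready={H} → run H
t=30: ready={H} → run H
t=31: ready={H} → run H
t=32: ready={H} → run H
t=33: (idle)
t=34: (idle)
t=35: (idle)
t=36: (idle)

context switches = 7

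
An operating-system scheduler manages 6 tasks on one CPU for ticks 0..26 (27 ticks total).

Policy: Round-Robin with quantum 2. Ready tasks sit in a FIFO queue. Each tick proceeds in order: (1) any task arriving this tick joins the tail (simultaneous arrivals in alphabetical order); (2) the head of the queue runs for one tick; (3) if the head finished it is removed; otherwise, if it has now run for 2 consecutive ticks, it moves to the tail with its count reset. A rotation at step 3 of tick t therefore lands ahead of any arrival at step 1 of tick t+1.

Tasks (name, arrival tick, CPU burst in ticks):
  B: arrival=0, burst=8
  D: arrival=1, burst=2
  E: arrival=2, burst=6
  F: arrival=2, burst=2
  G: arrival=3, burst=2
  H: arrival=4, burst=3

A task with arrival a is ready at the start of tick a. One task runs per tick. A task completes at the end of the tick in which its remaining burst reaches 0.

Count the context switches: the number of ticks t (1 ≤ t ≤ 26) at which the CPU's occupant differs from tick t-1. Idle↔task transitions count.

context switches = 12

t=0: queue=[B] q_used=0 → run B
t=1: queue=[B,D] q_used=1 → run B
t=2: queue=[D,B,E,F] q_used=0 → run D
t=3: queue=[D,B,E,F,G] q_used=1 → run D
t=4: queue=[B,E,F,G,H] q_used=0 → run B
t=5: queue=[B,E,F,G,H] q_used=1 → run B
t=6: queue=[E,F,G,H,B] q_used=0 → run E
t=7: queue=[E,F,G,H,B] q_used=1 → run E
t=8: queue=[F,G,H,B,E] q_used=0 → run F
t=9: queue=[F,G,H,B,E] q_used=1 → run F
t=10: queue=[G,H,B,E] q_used=0 → run G
t=11: queue=[G,H,B,E] q_used=1 → run G
t=12: queue=[H,B,E] q_used=0 → run H
t=13: queue=[H,B,E] q_used=1 → run H
t=14: queue=[B,E,H] q_used=0 → run B
t=15: queue=[B,E,H] q_used=1 → run B
t=16: queue=[E,H,B] q_used=0 → run E
t=17: queue=[E,H,B] q_used=1 → run E
t=18: queue=[H,B,E] q_used=0 → run H
t=19: queue=[B,E] q_used=0 → run B
t=20: queue=[B,E] q_used=1 → run B
t=21: queue=[E] q_used=0 → run E
t=22: queue=[E] q_used=1 → run E
t=23: (idle)
t=24: (idle)
t=25: (idle)
t=26: (idle)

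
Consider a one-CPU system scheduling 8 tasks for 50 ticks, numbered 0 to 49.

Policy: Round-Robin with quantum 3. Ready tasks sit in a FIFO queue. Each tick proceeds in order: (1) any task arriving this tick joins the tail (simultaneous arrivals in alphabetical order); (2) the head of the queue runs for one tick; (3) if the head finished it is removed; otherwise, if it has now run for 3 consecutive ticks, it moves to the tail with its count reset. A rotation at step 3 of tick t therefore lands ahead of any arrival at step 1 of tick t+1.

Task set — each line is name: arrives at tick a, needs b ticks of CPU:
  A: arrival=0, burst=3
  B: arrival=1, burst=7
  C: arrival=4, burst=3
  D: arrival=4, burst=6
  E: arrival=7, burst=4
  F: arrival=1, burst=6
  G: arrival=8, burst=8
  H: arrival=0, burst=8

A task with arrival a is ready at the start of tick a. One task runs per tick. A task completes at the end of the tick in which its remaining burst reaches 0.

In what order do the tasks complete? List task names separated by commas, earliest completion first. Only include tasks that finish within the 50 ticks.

t=0: queue=[A,H] q_used=0 → run A
t=1: queue=[A,H,B,F] q_used=1 → run A
t=2: queue=[A,H,B,F] q_used=2 → run A
t=3: queue=[H,B,F] q_used=0 → run H
t=4: queue=[H,B,F,C,D] q_used=1 → run H
t=5: queue=[H,B,F,C,D] q_used=2 → run H
t=6: queue=[B,F,C,D,H] q_used=0 → run B
t=7: queue=[B,F,C,D,H,E] q_used=1 → run B
t=8: queue=[B,F,C,D,H,E,G] q_used=2 → run B
t=9: queue=[F,C,D,H,E,G,B] q_used=0 → run F
t=10: queue=[F,C,D,H,E,G,B] q_used=1 → run F
t=11: queue=[F,C,D,H,E,G,B] q_used=2 → run F
t=12: queue=[C,D,H,E,G,B,F] q_used=0 → run C
t=13: queue=[C,D,H,E,G,B,F] q_used=1 → run C
t=14: queue=[C,D,H,E,G,B,F] q_used=2 → run C
t=15: queue=[D,H,E,G,B,F] q_used=0 → run D
t=16: queue=[D,H,E,G,B,F] q_used=1 → run D
t=17: queue=[D,H,E,G,B,F] q_used=2 → run D
t=18: queue=[H,E,G,B,F,D] q_used=0 → run H
t=19: queue=[H,E,G,B,F,D] q_used=1 → run H
t=20: queue=[H,E,G,B,F,D] q_used=2 → run H
t=21: queue=[E,G,B,F,D,H] q_used=0 → run E
t=22: queue=[E,G,B,F,D,H] q_used=1 → run E
t=23: queue=[E,G,B,F,D,H] q_used=2 → run E
t=24: queue=[G,B,F,D,H,E] q_used=0 → run G
t=25: queue=[G,B,F,D,H,E] q_used=1 → run G
t=26: queue=[G,B,F,D,H,E] q_used=2 → run G
t=27: queue=[B,F,D,H,E,G] q_used=0 → run B
t=28: queue=[B,F,D,H,E,G] q_used=1 → run B
t=29: queue=[B,F,D,H,E,G] q_used=2 → run B
t=30: queue=[F,D,H,E,G,B] q_used=0 → run F
t=31: queue=[F,D,H,E,G,B] q_used=1 → run F
t=32: queue=[F,D,H,E,G,B] q_used=2 → run F
t=33: queue=[D,H,E,G,B] q_used=0 → run D
t=34: queue=[D,H,E,G,B] q_used=1 → run D
t=35: queue=[D,H,E,G,B] q_used=2 → run D
t=36: queue=[H,E,G,B] q_used=0 → run H
t=37: queue=[H,E,G,B] q_used=1 → run H
t=38: queue=[E,G,B] q_used=0 → run E
t=39: queue=[G,B] q_used=0 → run G
t=40: queue=[G,B] q_used=1 → run G
t=41: queue=[G,B] q_used=2 → run G
t=42: queue=[B,G] q_used=0 → run B
t=43: queue=[G] q_used=0 → run G
t=44: queue=[G] q_used=1 → run G
t=45: (idle)
t=46: (idle)
t=47: (idle)
t=48: (idle)
t=49: (idle)

completion order = A, C, F, D, H, E, B, G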